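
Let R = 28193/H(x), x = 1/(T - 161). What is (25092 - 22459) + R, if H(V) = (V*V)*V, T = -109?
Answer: -554922816367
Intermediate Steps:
x = -1/270 (x = 1/(-109 - 161) = 1/(-270) = -1/270 ≈ -0.0037037)
H(V) = V**3 (H(V) = V**2*V = V**3)
R = -554922819000 (R = 28193/((-1/270)**3) = 28193/(-1/19683000) = 28193*(-19683000) = -554922819000)
(25092 - 22459) + R = (25092 - 22459) - 554922819000 = 2633 - 554922819000 = -554922816367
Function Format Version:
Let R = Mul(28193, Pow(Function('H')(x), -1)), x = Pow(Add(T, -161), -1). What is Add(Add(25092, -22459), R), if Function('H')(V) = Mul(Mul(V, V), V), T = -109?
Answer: -554922816367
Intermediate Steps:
x = Rational(-1, 270) (x = Pow(Add(-109, -161), -1) = Pow(-270, -1) = Rational(-1, 270) ≈ -0.0037037)
Function('H')(V) = Pow(V, 3) (Function('H')(V) = Mul(Pow(V, 2), V) = Pow(V, 3))
R = -554922819000 (R = Mul(28193, Pow(Pow(Rational(-1, 270), 3), -1)) = Mul(28193, Pow(Rational(-1, 19683000), -1)) = Mul(28193, -19683000) = -554922819000)
Add(Add(25092, -22459), R) = Add(Add(25092, -22459), -554922819000) = Add(2633, -554922819000) = -554922816367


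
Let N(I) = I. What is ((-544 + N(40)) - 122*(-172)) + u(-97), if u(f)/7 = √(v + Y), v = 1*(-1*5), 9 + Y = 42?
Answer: 20480 + 14*√7 ≈ 20517.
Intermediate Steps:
Y = 33 (Y = -9 + 42 = 33)
v = -5 (v = 1*(-5) = -5)
u(f) = 14*√7 (u(f) = 7*√(-5 + 33) = 7*√28 = 7*(2*√7) = 14*√7)
((-544 + N(40)) - 122*(-172)) + u(-97) = ((-544 + 40) - 122*(-172)) + 14*√7 = (-504 + 20984) + 14*√7 = 20480 + 14*√7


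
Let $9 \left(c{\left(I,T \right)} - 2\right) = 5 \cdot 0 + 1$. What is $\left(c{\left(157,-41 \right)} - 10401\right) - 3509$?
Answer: $- \frac{125171}{9} \approx -13908.0$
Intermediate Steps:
$c{\left(I,T \right)} = \frac{19}{9}$ ($c{\left(I,T \right)} = 2 + \frac{5 \cdot 0 + 1}{9} = 2 + \frac{0 + 1}{9} = 2 + \frac{1}{9} \cdot 1 = 2 + \frac{1}{9} = \frac{19}{9}$)
$\left(c{\left(157,-41 \right)} - 10401\right) - 3509 = \left(\frac{19}{9} - 10401\right) - 3509 = - \frac{93590}{9} - 3509 = - \frac{125171}{9}$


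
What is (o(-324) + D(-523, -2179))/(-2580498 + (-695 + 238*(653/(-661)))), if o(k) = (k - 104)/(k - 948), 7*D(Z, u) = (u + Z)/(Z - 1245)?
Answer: -51545441/239834074316772 ≈ -2.1492e-7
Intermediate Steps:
D(Z, u) = (Z + u)/(7*(-1245 + Z)) (D(Z, u) = ((u + Z)/(Z - 1245))/7 = ((Z + u)/(-1245 + Z))/7 = (Z + u)/(7*(-1245 + Z)))
o(k) = (-104 + k)/(-948 + k)
(o(-324) + D(-523, -2179))/(-2580498 + (-695 + 238*(653/(-661)))) = ((-104 - 324)/(-948 - 324) + (-523 - 2179)/(7*(-1245 - 523)))/(-2580498 + (-695 + 238*(653/(-661)))) = (-428/(-1272) + (⅐)*(-2702)/(-1768))/(-2580498 + (-695 + 238*(653*(-1/661)))) = (-1/1272*(-428) + (⅐)*(-1/1768)*(-2702))/(-2580498 + (-695 + 238*(-653/661))) = (107/318 + 193/884)/(-2580498 + (-695 - 155414/661)) = 77981/(140556*(-2580498 - 614809/661)) = 77981/(140556*(-1706323987/661)) = (77981/140556)*(-661/1706323987) = -51545441/239834074316772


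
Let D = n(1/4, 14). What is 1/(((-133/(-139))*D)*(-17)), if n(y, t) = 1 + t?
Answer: -139/33915 ≈ -0.0040985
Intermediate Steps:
D = 15 (D = 1 + 14 = 15)
1/(((-133/(-139))*D)*(-17)) = 1/((-133/(-139)*15)*(-17)) = 1/((-133*(-1/139)*15)*(-17)) = 1/(((133/139)*15)*(-17)) = 1/((1995/139)*(-17)) = 1/(-33915/139) = -139/33915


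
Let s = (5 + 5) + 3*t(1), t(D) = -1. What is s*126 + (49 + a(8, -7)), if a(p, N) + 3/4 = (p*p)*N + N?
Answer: 1901/4 ≈ 475.25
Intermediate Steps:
a(p, N) = -¾ + N + N*p² (a(p, N) = -¾ + ((p*p)*N + N) = -¾ + (p²*N + N) = -¾ + (N*p² + N) = -¾ + (N + N*p²) = -¾ + N + N*p²)
s = 7 (s = (5 + 5) + 3*(-1) = 10 - 3 = 7)
s*126 + (49 + a(8, -7)) = 7*126 + (49 + (-¾ - 7 - 7*8²)) = 882 + (49 + (-¾ - 7 - 7*64)) = 882 + (49 + (-¾ - 7 - 448)) = 882 + (49 - 1823/4) = 882 - 1627/4 = 1901/4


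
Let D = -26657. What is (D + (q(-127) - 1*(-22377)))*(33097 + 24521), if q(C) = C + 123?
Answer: -246835512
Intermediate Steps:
q(C) = 123 + C
(D + (q(-127) - 1*(-22377)))*(33097 + 24521) = (-26657 + ((123 - 127) - 1*(-22377)))*(33097 + 24521) = (-26657 + (-4 + 22377))*57618 = (-26657 + 22373)*57618 = -4284*57618 = -246835512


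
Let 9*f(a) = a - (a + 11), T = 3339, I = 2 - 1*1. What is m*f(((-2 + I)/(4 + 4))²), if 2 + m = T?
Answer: -36707/9 ≈ -4078.6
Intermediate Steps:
I = 1 (I = 2 - 1 = 1)
m = 3337 (m = -2 + 3339 = 3337)
f(a) = -11/9 (f(a) = (a - (a + 11))/9 = (a - (11 + a))/9 = (a + (-11 - a))/9 = (⅑)*(-11) = -11/9)
m*f(((-2 + I)/(4 + 4))²) = 3337*(-11/9) = -36707/9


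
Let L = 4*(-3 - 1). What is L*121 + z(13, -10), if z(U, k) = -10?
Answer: -1946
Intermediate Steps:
L = -16 (L = 4*(-4) = -16)
L*121 + z(13, -10) = -16*121 - 10 = -1936 - 10 = -1946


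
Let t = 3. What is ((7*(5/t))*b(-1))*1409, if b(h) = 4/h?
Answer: -197260/3 ≈ -65753.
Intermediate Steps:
((7*(5/t))*b(-1))*1409 = ((7*(5/3))*(4/(-1)))*1409 = ((7*(5*(⅓)))*(4*(-1)))*1409 = ((7*(5/3))*(-4))*1409 = ((35/3)*(-4))*1409 = -140/3*1409 = -197260/3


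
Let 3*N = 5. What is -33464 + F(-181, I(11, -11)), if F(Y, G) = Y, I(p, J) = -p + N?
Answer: -33645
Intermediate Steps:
N = 5/3 (N = (⅓)*5 = 5/3 ≈ 1.6667)
I(p, J) = 5/3 - p (I(p, J) = -p + 5/3 = 5/3 - p)
-33464 + F(-181, I(11, -11)) = -33464 - 181 = -33645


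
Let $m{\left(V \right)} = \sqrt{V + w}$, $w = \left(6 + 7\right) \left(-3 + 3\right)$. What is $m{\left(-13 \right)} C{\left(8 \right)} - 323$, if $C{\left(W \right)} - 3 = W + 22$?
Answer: $-323 + 33 i \sqrt{13} \approx -323.0 + 118.98 i$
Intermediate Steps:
$w = 0$ ($w = 13 \cdot 0 = 0$)
$m{\left(V \right)} = \sqrt{V}$ ($m{\left(V \right)} = \sqrt{V + 0} = \sqrt{V}$)
$C{\left(W \right)} = 25 + W$ ($C{\left(W \right)} = 3 + \left(W + 22\right) = 3 + \left(22 + W\right) = 25 + W$)
$m{\left(-13 \right)} C{\left(8 \right)} - 323 = \sqrt{-13} \left(25 + 8\right) - 323 = i \sqrt{13} \cdot 33 - 323 = 33 i \sqrt{13} - 323 = -323 + 33 i \sqrt{13}$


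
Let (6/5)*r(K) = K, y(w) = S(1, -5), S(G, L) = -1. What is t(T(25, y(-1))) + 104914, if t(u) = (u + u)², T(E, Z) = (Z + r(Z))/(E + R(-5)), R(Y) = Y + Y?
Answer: 212450971/2025 ≈ 1.0491e+5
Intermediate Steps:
y(w) = -1
r(K) = 5*K/6
R(Y) = 2*Y
T(E, Z) = 11*Z/(6*(-10 + E)) (T(E, Z) = (Z + 5*Z/6)/(E + 2*(-5)) = (11*Z/6)/(E - 10) = (11*Z/6)/(-10 + E) = 11*Z/(6*(-10 + E)))
t(u) = 4*u² (t(u) = (2*u)² = 4*u²)
t(T(25, y(-1))) + 104914 = 4*((11/6)*(-1)/(-10 + 25))² + 104914 = 4*((11/6)*(-1)/15)² + 104914 = 4*((11/6)*(-1)*(1/15))² + 104914 = 4*(-11/90)² + 104914 = 4*(121/8100) + 104914 = 121/2025 + 104914 = 212450971/2025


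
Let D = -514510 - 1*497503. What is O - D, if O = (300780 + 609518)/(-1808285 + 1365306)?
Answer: 448299596429/442979 ≈ 1.0120e+6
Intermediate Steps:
D = -1012013 (D = -514510 - 497503 = -1012013)
O = -910298/442979 (O = 910298/(-442979) = 910298*(-1/442979) = -910298/442979 ≈ -2.0549)
O - D = -910298/442979 - 1*(-1012013) = -910298/442979 + 1012013 = 448299596429/442979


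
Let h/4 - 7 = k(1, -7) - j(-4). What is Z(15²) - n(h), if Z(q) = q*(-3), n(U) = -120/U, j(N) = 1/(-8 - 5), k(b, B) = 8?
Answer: -65955/98 ≈ -673.01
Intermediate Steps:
j(N) = -1/13 (j(N) = 1/(-13) = -1/13)
h = 784/13 (h = 28 + 4*(8 - 1*(-1/13)) = 28 + 4*(8 + 1/13) = 28 + 4*(105/13) = 28 + 420/13 = 784/13 ≈ 60.308)
Z(q) = -3*q
Z(15²) - n(h) = -3*15² - (-120)/784/13 = -3*225 - (-120)*13/784 = -675 - 1*(-195/98) = -675 + 195/98 = -65955/98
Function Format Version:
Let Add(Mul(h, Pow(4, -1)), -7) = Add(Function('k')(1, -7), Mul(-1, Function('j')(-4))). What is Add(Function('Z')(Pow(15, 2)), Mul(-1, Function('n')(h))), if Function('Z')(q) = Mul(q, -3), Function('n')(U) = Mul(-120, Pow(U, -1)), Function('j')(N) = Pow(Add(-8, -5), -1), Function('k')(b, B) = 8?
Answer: Rational(-65955, 98) ≈ -673.01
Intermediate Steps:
Function('j')(N) = Rational(-1, 13) (Function('j')(N) = Pow(-13, -1) = Rational(-1, 13))
h = Rational(784, 13) (h = Add(28, Mul(4, Add(8, Mul(-1, Rational(-1, 13))))) = Add(28, Mul(4, Add(8, Rational(1, 13)))) = Add(28, Mul(4, Rational(105, 13))) = Add(28, Rational(420, 13)) = Rational(784, 13) ≈ 60.308)
Function('Z')(q) = Mul(-3, q)
Add(Function('Z')(Pow(15, 2)), Mul(-1, Function('n')(h))) = Add(Mul(-3, Pow(15, 2)), Mul(-1, Mul(-120, Pow(Rational(784, 13), -1)))) = Add(Mul(-3, 225), Mul(-1, Mul(-120, Rational(13, 784)))) = Add(-675, Mul(-1, Rational(-195, 98))) = Add(-675, Rational(195, 98)) = Rational(-65955, 98)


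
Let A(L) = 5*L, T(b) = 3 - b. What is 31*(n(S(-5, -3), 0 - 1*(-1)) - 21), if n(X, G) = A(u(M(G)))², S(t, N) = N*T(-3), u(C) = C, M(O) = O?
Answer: 124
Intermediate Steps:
S(t, N) = 6*N (S(t, N) = N*(3 - 1*(-3)) = N*(3 + 3) = N*6 = 6*N)
n(X, G) = 25*G² (n(X, G) = (5*G)² = 25*G²)
31*(n(S(-5, -3), 0 - 1*(-1)) - 21) = 31*(25*(0 - 1*(-1))² - 21) = 31*(25*(0 + 1)² - 21) = 31*(25*1² - 21) = 31*(25*1 - 21) = 31*(25 - 21) = 31*4 = 124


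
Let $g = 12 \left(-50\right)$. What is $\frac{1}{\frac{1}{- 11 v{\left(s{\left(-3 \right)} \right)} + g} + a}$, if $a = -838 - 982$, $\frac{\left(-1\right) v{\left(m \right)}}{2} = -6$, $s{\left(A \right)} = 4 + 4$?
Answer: $- \frac{732}{1332241} \approx -0.00054945$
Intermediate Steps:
$s{\left(A \right)} = 8$
$v{\left(m \right)} = 12$ ($v{\left(m \right)} = \left(-2\right) \left(-6\right) = 12$)
$g = -600$
$a = -1820$ ($a = -838 - 982 = -1820$)
$\frac{1}{\frac{1}{- 11 v{\left(s{\left(-3 \right)} \right)} + g} + a} = \frac{1}{\frac{1}{\left(-11\right) 12 - 600} - 1820} = \frac{1}{\frac{1}{-132 - 600} - 1820} = \frac{1}{\frac{1}{-732} - 1820} = \frac{1}{- \frac{1}{732} - 1820} = \frac{1}{- \frac{1332241}{732}} = - \frac{732}{1332241}$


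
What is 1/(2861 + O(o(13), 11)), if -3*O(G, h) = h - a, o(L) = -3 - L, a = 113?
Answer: 1/2895 ≈ 0.00034542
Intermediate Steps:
O(G, h) = 113/3 - h/3 (O(G, h) = -(h - 1*113)/3 = -(h - 113)/3 = -(-113 + h)/3 = 113/3 - h/3)
1/(2861 + O(o(13), 11)) = 1/(2861 + (113/3 - ⅓*11)) = 1/(2861 + (113/3 - 11/3)) = 1/(2861 + 34) = 1/2895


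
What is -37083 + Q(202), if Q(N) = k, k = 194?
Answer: -36889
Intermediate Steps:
Q(N) = 194
-37083 + Q(202) = -37083 + 194 = -36889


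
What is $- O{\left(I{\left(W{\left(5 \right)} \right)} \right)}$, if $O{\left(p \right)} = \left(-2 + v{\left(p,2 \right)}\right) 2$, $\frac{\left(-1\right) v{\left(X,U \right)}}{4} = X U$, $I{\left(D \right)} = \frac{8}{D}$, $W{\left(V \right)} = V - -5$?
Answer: $\frac{84}{5} \approx 16.8$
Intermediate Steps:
$W{\left(V \right)} = 5 + V$ ($W{\left(V \right)} = V + 5 = 5 + V$)
$v{\left(X,U \right)} = - 4 U X$ ($v{\left(X,U \right)} = - 4 X U = - 4 U X$)
$O{\left(p \right)} = -4 - 16 p$ ($O{\left(p \right)} = \left(-2 - 8 p\right) 2 = -4 - 16 p$)
$- O{\left(I{\left(W{\left(5 \right)} \right)} \right)} = - (-4 - 16 \frac{8}{5 + 5}) = - (-4 - 16 \cdot \frac{8}{10}) = - (-4 - 16 \cdot 8 \cdot \frac{1}{10}) = - (-4 - \frac{64}{5}) = \left(-1\right) \left(- \frac{84}{5}\right) = \frac{84}{5}$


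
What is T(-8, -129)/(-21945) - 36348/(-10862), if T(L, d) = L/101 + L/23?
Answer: 926483830442/276862794285 ≈ 3.3464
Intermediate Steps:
T(L, d) = 124*L/2323 (T(L, d) = L*(1/101) + L*(1/23) = L/101 + L/23 = 124*L/2323)
T(-8, -129)/(-21945) - 36348/(-10862) = ((124/2323)*(-8))/(-21945) - 36348/(-10862) = -992/2323*(-1/21945) - 36348*(-1/10862) = 992/50978235 + 18174/5431 = 926483830442/276862794285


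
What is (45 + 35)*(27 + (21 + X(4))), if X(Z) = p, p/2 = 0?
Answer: 3840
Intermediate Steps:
p = 0 (p = 2*0 = 0)
X(Z) = 0
(45 + 35)*(27 + (21 + X(4))) = (45 + 35)*(27 + (21 + 0)) = 80*(27 + 21) = 80*48 = 3840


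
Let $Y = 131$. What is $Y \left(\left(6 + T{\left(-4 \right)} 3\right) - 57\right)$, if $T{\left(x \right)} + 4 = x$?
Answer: $-9825$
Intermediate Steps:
$T{\left(x \right)} = -4 + x$
$Y \left(\left(6 + T{\left(-4 \right)} 3\right) - 57\right) = 131 \left(\left(6 + \left(-4 - 4\right) 3\right) - 57\right) = 131 \left(\left(6 - 24\right) - 57\right) = 131 \left(-18 - 57\right) = 131 \left(-75\right) = -9825$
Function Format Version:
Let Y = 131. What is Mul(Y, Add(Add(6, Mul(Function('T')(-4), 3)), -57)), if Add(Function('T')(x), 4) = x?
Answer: -9825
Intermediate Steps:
Function('T')(x) = Add(-4, x)
Mul(Y, Add(Add(6, Mul(Function('T')(-4), 3)), -57)) = Mul(131, Add(Add(6, Mul(Add(-4, -4), 3)), -57)) = Mul(131, Add(Add(6, Mul(-8, 3)), -57)) = Mul(131, Add(Add(6, -24), -57)) = Mul(131, Add(-18, -57)) = Mul(131, -75) = -9825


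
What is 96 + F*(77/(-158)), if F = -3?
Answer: 15399/158 ≈ 97.462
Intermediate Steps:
96 + F*(77/(-158)) = 96 - 231/(-158) = 96 - 231*(-1)/158 = 96 - 3*(-77/158) = 96 + 231/158 = 15399/158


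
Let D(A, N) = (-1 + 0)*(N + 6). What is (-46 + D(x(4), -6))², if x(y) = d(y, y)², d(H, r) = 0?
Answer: 2116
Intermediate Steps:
x(y) = 0 (x(y) = 0² = 0)
D(A, N) = -6 - N (D(A, N) = -(6 + N) = -6 - N)
(-46 + D(x(4), -6))² = (-46 + (-6 - 1*(-6)))² = (-46 + (-6 + 6))² = (-46 + 0)² = (-46)² = 2116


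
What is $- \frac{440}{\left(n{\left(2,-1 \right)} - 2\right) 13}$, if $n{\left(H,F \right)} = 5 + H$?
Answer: $- \frac{88}{13} \approx -6.7692$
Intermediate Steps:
$- \frac{440}{\left(n{\left(2,-1 \right)} - 2\right) 13} = - \frac{440}{\left(\left(5 + 2\right) - 2\right) 13} = - \frac{440}{\left(7 - 2\right) 13} = - \frac{440}{5 \cdot 13} = - \frac{440}{65} = \left(-440\right) \frac{1}{65} = - \frac{88}{13}$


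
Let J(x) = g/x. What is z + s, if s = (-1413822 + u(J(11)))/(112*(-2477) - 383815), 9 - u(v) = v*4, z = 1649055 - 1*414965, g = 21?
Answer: 997369818293/808181 ≈ 1.2341e+6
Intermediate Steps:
z = 1234090 (z = 1649055 - 414965 = 1234090)
J(x) = 21/x
u(v) = 9 - 4*v (u(v) = 9 - v*4 = 9 - 4*v)
s = 1728003/808181 (s = (-1413822 + (9 - 84/11))/(112*(-2477) - 383815) = (-1413822 + (9 - 84/11))/(-277424 - 383815) = (-1413822 + (9 - 4*21/11))/(-661239) = (-1413822 + (9 - 84/11))*(-1/661239) = (-1413822 + 15/11)*(-1/661239) = -15552027/11*(-1/661239) = 1728003/808181 ≈ 2.1381)
z + s = 1234090 + 1728003/808181 = 997369818293/808181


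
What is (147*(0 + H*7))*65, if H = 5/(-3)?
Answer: -111475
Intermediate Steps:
H = -5/3 (H = 5*(-⅓) = -5/3 ≈ -1.6667)
(147*(0 + H*7))*65 = (147*(0 - 5/3*7))*65 = (147*(0 - 35/3))*65 = (147*(-35/3))*65 = -1715*65 = -111475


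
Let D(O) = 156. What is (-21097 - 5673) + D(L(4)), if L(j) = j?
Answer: -26614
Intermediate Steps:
(-21097 - 5673) + D(L(4)) = (-21097 - 5673) + 156 = -26770 + 156 = -26614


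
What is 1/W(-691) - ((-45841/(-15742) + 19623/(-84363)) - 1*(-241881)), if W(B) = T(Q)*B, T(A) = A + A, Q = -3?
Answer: -110985576103651561/458838630543 ≈ -2.4188e+5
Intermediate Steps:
T(A) = 2*A
W(B) = -6*B (W(B) = (2*(-3))*B = -6*B)
1/W(-691) - ((-45841/(-15742) + 19623/(-84363)) - 1*(-241881)) = 1/(-6*(-691)) - ((-45841/(-15742) + 19623/(-84363)) - 1*(-241881)) = 1/4146 - ((-45841*(-1/15742) + 19623*(-1/84363)) + 241881) = 1/4146 - ((45841/15742 - 6541/28121) + 241881) = 1/4146 - (1186126339/442680782 + 241881) = 1/4146 - 1*107077256357281/442680782 = 1/4146 - 107077256357281/442680782 = -110985576103651561/458838630543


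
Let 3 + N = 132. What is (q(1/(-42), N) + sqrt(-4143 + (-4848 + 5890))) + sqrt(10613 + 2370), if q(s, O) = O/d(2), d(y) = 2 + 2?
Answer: 129/4 + sqrt(12983) + I*sqrt(3101) ≈ 146.19 + 55.687*I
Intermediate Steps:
N = 129 (N = -3 + 132 = 129)
d(y) = 4
q(s, O) = O/4
(q(1/(-42), N) + sqrt(-4143 + (-4848 + 5890))) + sqrt(10613 + 2370) = ((1/4)*129 + sqrt(-4143 + (-4848 + 5890))) + sqrt(10613 + 2370) = (129/4 + sqrt(-4143 + 1042)) + sqrt(12983) = (129/4 + sqrt(-3101)) + sqrt(12983) = (129/4 + I*sqrt(3101)) + sqrt(12983) = 129/4 + sqrt(12983) + I*sqrt(3101)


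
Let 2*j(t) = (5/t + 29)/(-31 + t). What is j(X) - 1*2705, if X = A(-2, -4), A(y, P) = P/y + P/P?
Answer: -113633/42 ≈ -2705.5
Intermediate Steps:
A(y, P) = 1 + P/y (A(y, P) = P/y + 1 = 1 + P/y)
X = 3 (X = (-4 - 2)/(-2) = -½*(-6) = 3)
j(t) = (29 + 5/t)/(2*(-31 + t)) (j(t) = ((5/t + 29)/(-31 + t))/2 = ((29 + 5/t)/(-31 + t))/2 = (29 + 5/t)/(2*(-31 + t)))
j(X) - 1*2705 = (½)*(5 + 29*3)/(3*(-31 + 3)) - 1*2705 = (½)*(⅓)*(5 + 87)/(-28) - 2705 = (½)*(⅓)*(-1/28)*92 - 2705 = -23/42 - 2705 = -113633/42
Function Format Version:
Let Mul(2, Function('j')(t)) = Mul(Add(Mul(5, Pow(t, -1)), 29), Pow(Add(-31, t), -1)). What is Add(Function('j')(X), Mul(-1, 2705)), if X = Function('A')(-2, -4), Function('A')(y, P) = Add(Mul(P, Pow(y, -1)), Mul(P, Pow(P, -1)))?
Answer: Rational(-113633, 42) ≈ -2705.5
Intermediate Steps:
Function('A')(y, P) = Add(1, Mul(P, Pow(y, -1))) (Function('A')(y, P) = Add(Mul(P, Pow(y, -1)), 1) = Add(1, Mul(P, Pow(y, -1))))
X = 3 (X = Mul(Pow(-2, -1), Add(-4, -2)) = Mul(Rational(-1, 2), -6) = 3)
Function('j')(t) = Mul(Rational(1, 2), Pow(Add(-31, t), -1), Add(29, Mul(5, Pow(t, -1)))) (Function('j')(t) = Mul(Rational(1, 2), Mul(Add(Mul(5, Pow(t, -1)), 29), Pow(Add(-31, t), -1))) = Mul(Rational(1, 2), Mul(Add(29, Mul(5, Pow(t, -1))), Pow(Add(-31, t), -1))) = Mul(Rational(1, 2), Mul(Pow(Add(-31, t), -1), Add(29, Mul(5, Pow(t, -1))))) = Mul(Rational(1, 2), Pow(Add(-31, t), -1), Add(29, Mul(5, Pow(t, -1)))))
Add(Function('j')(X), Mul(-1, 2705)) = Add(Mul(Rational(1, 2), Pow(3, -1), Pow(Add(-31, 3), -1), Add(5, Mul(29, 3))), Mul(-1, 2705)) = Add(Mul(Rational(1, 2), Rational(1, 3), Pow(-28, -1), Add(5, 87)), -2705) = Add(Mul(Rational(1, 2), Rational(1, 3), Rational(-1, 28), 92), -2705) = Add(Rational(-23, 42), -2705) = Rational(-113633, 42)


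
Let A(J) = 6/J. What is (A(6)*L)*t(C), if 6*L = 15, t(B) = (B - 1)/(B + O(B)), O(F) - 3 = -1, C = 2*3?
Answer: 25/16 ≈ 1.5625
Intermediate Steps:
C = 6
O(F) = 2 (O(F) = 3 - 1 = 2)
t(B) = (-1 + B)/(2 + B) (t(B) = (B - 1)/(B + 2) = (-1 + B)/(2 + B))
L = 5/2 (L = (1/6)*15 = 5/2 ≈ 2.5000)
(A(6)*L)*t(C) = ((6/6)*(5/2))*((-1 + 6)/(2 + 6)) = ((6*(1/6))*(5/2))*(5/8) = (1*(5/2))*((1/8)*5) = (5/2)*(5/8) = 25/16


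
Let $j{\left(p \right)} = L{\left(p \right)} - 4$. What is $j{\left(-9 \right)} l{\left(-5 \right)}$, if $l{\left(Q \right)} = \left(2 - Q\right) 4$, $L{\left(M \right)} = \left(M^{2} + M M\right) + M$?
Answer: $4172$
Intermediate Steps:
$L{\left(M \right)} = M + 2 M^{2}$ ($L{\left(M \right)} = \left(M^{2} + M^{2}\right) + M = 2 M^{2} + M = M + 2 M^{2}$)
$j{\left(p \right)} = -4 + p \left(1 + 2 p\right)$ ($j{\left(p \right)} = p \left(1 + 2 p\right) - 4 = -4 + p \left(1 + 2 p\right)$)
$l{\left(Q \right)} = 8 - 4 Q$
$j{\left(-9 \right)} l{\left(-5 \right)} = \left(-4 - 9 \left(1 + 2 \left(-9\right)\right)\right) \left(8 - -20\right) = \left(-4 - 9 \left(1 - 18\right)\right) \left(8 + 20\right) = \left(-4 - -153\right) 28 = \left(-4 + 153\right) 28 = 149 \cdot 28 = 4172$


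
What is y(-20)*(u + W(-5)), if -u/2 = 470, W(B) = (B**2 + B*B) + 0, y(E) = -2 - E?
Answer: -16020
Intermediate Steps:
W(B) = 2*B**2 (W(B) = (B**2 + B**2) + 0 = 2*B**2 + 0 = 2*B**2)
u = -940 (u = -2*470 = -940)
y(-20)*(u + W(-5)) = (-2 - 1*(-20))*(-940 + 2*(-5)**2) = (-2 + 20)*(-940 + 2*25) = 18*(-940 + 50) = 18*(-890) = -16020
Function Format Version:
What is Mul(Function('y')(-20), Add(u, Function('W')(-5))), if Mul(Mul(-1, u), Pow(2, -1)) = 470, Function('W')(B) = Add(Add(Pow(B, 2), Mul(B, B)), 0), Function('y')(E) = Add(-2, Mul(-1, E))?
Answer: -16020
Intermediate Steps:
Function('W')(B) = Mul(2, Pow(B, 2)) (Function('W')(B) = Add(Add(Pow(B, 2), Pow(B, 2)), 0) = Add(Mul(2, Pow(B, 2)), 0) = Mul(2, Pow(B, 2)))
u = -940 (u = Mul(-2, 470) = -940)
Mul(Function('y')(-20), Add(u, Function('W')(-5))) = Mul(Add(-2, Mul(-1, -20)), Add(-940, Mul(2, Pow(-5, 2)))) = Mul(Add(-2, 20), Add(-940, Mul(2, 25))) = Mul(18, Add(-940, 50)) = Mul(18, -890) = -16020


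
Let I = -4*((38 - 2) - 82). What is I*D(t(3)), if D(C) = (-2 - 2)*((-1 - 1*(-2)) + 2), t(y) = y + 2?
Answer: -2208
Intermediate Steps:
t(y) = 2 + y
D(C) = -12 (D(C) = -4*((-1 + 2) + 2) = -4*(1 + 2) = -4*3 = -12)
I = 184 (I = -4*(36 - 82) = -4*(-46) = 184)
I*D(t(3)) = 184*(-12) = -2208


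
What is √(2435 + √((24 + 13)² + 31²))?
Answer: √(2435 + √2330) ≈ 49.832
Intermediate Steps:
√(2435 + √((24 + 13)² + 31²)) = √(2435 + √(37² + 961)) = √(2435 + √(1369 + 961)) = √(2435 + √2330)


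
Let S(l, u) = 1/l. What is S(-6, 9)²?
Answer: 1/36 ≈ 0.027778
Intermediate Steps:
S(-6, 9)² = (1/(-6))² = (-⅙)² = 1/36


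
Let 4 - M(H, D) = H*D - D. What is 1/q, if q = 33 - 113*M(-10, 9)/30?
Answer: -30/10649 ≈ -0.0028172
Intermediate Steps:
M(H, D) = 4 + D - D*H (M(H, D) = 4 - (H*D - D) = 4 - (D*H - D) = 4 - (-D + D*H) = 4 + (D - D*H) = 4 + D - D*H)
q = -10649/30 (q = 33 - 113*(4 + 9 - 1*9*(-10))/30 = 33 - 113*(4 + 9 + 90)/30 = 33 - 11639/30 = -10649/30 ≈ -354.97)
1/q = 1/(-10649/30) = -30/10649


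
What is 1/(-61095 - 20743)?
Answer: -1/81838 ≈ -1.2219e-5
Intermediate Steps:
1/(-61095 - 20743) = 1/(-81838) = -1/81838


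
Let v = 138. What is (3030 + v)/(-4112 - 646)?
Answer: -528/793 ≈ -0.66583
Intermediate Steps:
(3030 + v)/(-4112 - 646) = (3030 + 138)/(-4112 - 646) = 3168/(-4758) = 3168*(-1/4758) = -528/793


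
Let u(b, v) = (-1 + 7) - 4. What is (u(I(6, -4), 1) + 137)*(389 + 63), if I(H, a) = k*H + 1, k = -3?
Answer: 62828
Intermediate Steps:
I(H, a) = 1 - 3*H (I(H, a) = -3*H + 1 = 1 - 3*H)
u(b, v) = 2 (u(b, v) = 6 - 4 = 2)
(u(I(6, -4), 1) + 137)*(389 + 63) = (2 + 137)*(389 + 63) = 139*452 = 62828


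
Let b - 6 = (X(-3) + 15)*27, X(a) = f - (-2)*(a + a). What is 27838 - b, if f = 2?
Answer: 27697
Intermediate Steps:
X(a) = 2 + 4*a (X(a) = 2 - (-2)*(a + a) = 2 - (-2)*2*a = 2 - (-4)*a = 2 + 4*a)
b = 141 (b = 6 + ((2 + 4*(-3)) + 15)*27 = 6 + ((2 - 12) + 15)*27 = 6 + (-10 + 15)*27 = 6 + 5*27 = 6 + 135 = 141)
27838 - b = 27838 - 1*141 = 27838 - 141 = 27697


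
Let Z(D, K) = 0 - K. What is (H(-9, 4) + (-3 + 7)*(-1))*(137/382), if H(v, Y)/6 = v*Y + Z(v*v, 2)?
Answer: -15892/191 ≈ -83.204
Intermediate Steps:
Z(D, K) = -K
H(v, Y) = -12 + 6*Y*v (H(v, Y) = 6*(v*Y - 1*2) = 6*(Y*v - 2) = 6*(-2 + Y*v) = -12 + 6*Y*v)
(H(-9, 4) + (-3 + 7)*(-1))*(137/382) = ((-12 + 6*4*(-9)) + (-3 + 7)*(-1))*(137/382) = ((-12 - 216) + 4*(-1))*(137*(1/382)) = (-228 - 4)*(137/382) = -232*137/382 = -15892/191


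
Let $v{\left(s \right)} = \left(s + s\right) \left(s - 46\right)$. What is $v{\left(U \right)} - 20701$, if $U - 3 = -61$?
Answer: $-8637$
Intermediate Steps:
$U = -58$ ($U = 3 - 61 = -58$)
$v{\left(s \right)} = 2 s \left(-46 + s\right)$
$v{\left(U \right)} - 20701 = 2 \left(-58\right) \left(-46 - 58\right) - 20701 = 2 \left(-58\right) \left(-104\right) - 20701 = 12064 - 20701 = -8637$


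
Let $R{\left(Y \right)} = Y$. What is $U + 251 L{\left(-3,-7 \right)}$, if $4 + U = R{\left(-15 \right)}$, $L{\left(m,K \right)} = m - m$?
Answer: $-19$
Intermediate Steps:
$L{\left(m,K \right)} = 0$
$U = -19$ ($U = -4 - 15 = -19$)
$U + 251 L{\left(-3,-7 \right)} = -19 + 251 \cdot 0 = -19 + 0 = -19$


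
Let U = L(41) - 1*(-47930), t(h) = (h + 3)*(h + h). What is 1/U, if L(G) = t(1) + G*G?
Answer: 1/49619 ≈ 2.0154e-5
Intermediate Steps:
t(h) = 2*h*(3 + h) (t(h) = (3 + h)*(2*h) = 2*h*(3 + h))
L(G) = 8 + G**2 (L(G) = 2*1*(3 + 1) + G*G = 2*1*4 + G**2 = 8 + G**2)
U = 49619 (U = (8 + 41**2) - 1*(-47930) = (8 + 1681) + 47930 = 1689 + 47930 = 49619)
1/U = 1/49619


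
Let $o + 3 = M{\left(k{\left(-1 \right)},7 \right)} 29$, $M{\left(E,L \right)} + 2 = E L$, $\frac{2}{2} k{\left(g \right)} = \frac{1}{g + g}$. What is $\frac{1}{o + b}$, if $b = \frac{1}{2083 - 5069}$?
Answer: $- \frac{1493}{242613} \approx -0.0061538$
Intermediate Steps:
$k{\left(g \right)} = \frac{1}{2 g}$ ($k{\left(g \right)} = \frac{1}{g + g} = \frac{1}{2 g}$)
$b = - \frac{1}{2986}$ ($b = \frac{1}{-2986} = - \frac{1}{2986} \approx -0.0003349$)
$M{\left(E,L \right)} = -2 + E L$
$o = - \frac{325}{2}$ ($o = -3 + \left(-2 + \frac{1}{2 \left(-1\right)} 7\right) 29 = -3 + \left(-2 + \frac{1}{2} \left(-1\right) 7\right) 29 = -3 + \left(-2 - \frac{7}{2}\right) 29 = -3 - \frac{319}{2} = - \frac{325}{2} \approx -162.5$)
$\frac{1}{o + b} = \frac{1}{- \frac{325}{2} - \frac{1}{2986}} = \frac{1}{- \frac{242613}{1493}} = - \frac{1493}{242613}$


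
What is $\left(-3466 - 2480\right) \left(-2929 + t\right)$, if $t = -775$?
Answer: $22023984$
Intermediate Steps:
$\left(-3466 - 2480\right) \left(-2929 + t\right) = \left(-3466 - 2480\right) \left(-2929 - 775\right) = \left(-5946\right) \left(-3704\right) = 22023984$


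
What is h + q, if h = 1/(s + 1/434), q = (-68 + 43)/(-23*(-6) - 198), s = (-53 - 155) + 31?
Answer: 378877/921804 ≈ 0.41102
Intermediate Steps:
s = -177 (s = -208 + 31 = -177)
q = 5/12 (q = -25/(138 - 198) = -25/(-60) = -25*(-1/60) = 5/12 ≈ 0.41667)
h = -434/76817 (h = 1/(-177 + 1/434) = 1/(-76817/434) = -434/76817 ≈ -0.0056498)
h + q = -434/76817 + 5/12 = 378877/921804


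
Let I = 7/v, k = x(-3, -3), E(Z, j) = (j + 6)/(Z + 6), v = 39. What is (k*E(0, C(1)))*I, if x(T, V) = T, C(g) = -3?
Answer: -7/26 ≈ -0.26923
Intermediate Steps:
E(Z, j) = (6 + j)/(6 + Z)
k = -3
I = 7/39 ≈ 0.17949
(k*E(0, C(1)))*I = -3*(6 - 3)/(6 + 0)*(7/39) = -3*3/6*(7/39) = -3/2*(7/39) = -3*½*(7/39) = -3/2*7/39 = -7/26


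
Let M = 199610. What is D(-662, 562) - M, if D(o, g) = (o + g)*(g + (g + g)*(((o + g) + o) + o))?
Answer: 159801790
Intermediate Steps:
D(o, g) = (g + o)*(g + 2*g*(g + 3*o)) (D(o, g) = (g + o)*(g + (2*g)*(((g + o) + o) + o)) = (g + o)*(g + (2*g)*((g + 2*o) + o)) = (g + o)*(g + (2*g)*(g + 3*o)) = (g + o)*(g + 2*g*(g + 3*o)))
D(-662, 562) - M = 562*(562 - 662 + 2*562² + 6*(-662)² + 8*562*(-662)) - 1*199610 = 562*(562 - 662 + 2*315844 + 6*438244 - 2976352) - 199610 = 562*(562 - 662 + 631688 + 2629464 - 2976352) - 199610 = 562*284700 - 199610 = 160001400 - 199610 = 159801790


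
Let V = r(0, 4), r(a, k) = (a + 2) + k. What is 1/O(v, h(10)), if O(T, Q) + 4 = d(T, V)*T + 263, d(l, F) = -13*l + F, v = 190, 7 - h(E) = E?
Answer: -1/467901 ≈ -2.1372e-6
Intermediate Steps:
h(E) = 7 - E
r(a, k) = 2 + a + k (r(a, k) = (2 + a) + k = 2 + a + k)
V = 6 (V = 2 + 0 + 4 = 6)
d(l, F) = F - 13*l
O(T, Q) = 259 + T*(6 - 13*T) (O(T, Q) = -4 + ((6 - 13*T)*T + 263) = -4 + (T*(6 - 13*T) + 263) = -4 + (263 + T*(6 - 13*T)) = 259 + T*(6 - 13*T))
1/O(v, h(10)) = 1/(259 - 1*190*(-6 + 13*190)) = 1/(259 - 1*190*(-6 + 2470)) = 1/(259 - 1*190*2464) = 1/(259 - 468160) = 1/(-467901) = -1/467901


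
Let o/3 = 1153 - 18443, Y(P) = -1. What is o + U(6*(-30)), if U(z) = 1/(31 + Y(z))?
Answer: -1556099/30 ≈ -51870.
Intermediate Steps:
o = -51870 (o = 3*(1153 - 18443) = 3*(-17290) = -51870)
U(z) = 1/30 (U(z) = 1/(31 - 1) = 1/30)
o + U(6*(-30)) = -51870 + 1/30 = -1556099/30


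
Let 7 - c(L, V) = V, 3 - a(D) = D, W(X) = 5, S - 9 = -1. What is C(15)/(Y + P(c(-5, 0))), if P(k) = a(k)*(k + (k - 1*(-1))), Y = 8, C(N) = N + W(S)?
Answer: -5/13 ≈ -0.38462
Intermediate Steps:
S = 8 (S = 9 - 1 = 8)
a(D) = 3 - D
c(L, V) = 7 - V
C(N) = 5 + N (C(N) = N + 5 = 5 + N)
P(k) = (1 + 2*k)*(3 - k) (P(k) = (3 - k)*(k + (k - 1*(-1))) = (3 - k)*(k + (k + 1)) = (3 - k)*(k + (1 + k)) = (3 - k)*(1 + 2*k) = (1 + 2*k)*(3 - k))
C(15)/(Y + P(c(-5, 0))) = (5 + 15)/(8 - (1 + 2*(7 - 1*0))*(-3 + (7 - 1*0))) = 20/(8 - (1 + 2*(7 + 0))*(-3 + (7 + 0))) = 20/(8 - (1 + 2*7)*(-3 + 7)) = 20/(8 - 1*(1 + 14)*4) = 20/(8 - 1*15*4) = 20/(8 - 60) = 20/(-52) = 20*(-1/52) = -5/13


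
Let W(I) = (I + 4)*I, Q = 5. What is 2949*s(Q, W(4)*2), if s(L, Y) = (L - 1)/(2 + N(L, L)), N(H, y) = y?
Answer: 11796/7 ≈ 1685.1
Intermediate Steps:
W(I) = I*(4 + I) (W(I) = (4 + I)*I = I*(4 + I))
s(L, Y) = (-1 + L)/(2 + L) (s(L, Y) = (L - 1)/(2 + L) = (-1 + L)/(2 + L))
2949*s(Q, W(4)*2) = 2949*((-1 + 5)/(2 + 5)) = 2949*(4/7) = 11796/7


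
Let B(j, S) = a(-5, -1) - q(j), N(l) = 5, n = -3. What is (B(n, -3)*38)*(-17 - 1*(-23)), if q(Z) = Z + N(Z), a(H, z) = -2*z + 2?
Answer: 456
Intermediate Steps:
a(H, z) = 2 - 2*z
q(Z) = 5 + Z (q(Z) = Z + 5 = 5 + Z)
B(j, S) = -1 - j (B(j, S) = (2 - 2*(-1)) - (5 + j) = (2 + 2) + (-5 - j) = 4 + (-5 - j) = -1 - j)
(B(n, -3)*38)*(-17 - 1*(-23)) = ((-1 - 1*(-3))*38)*(-17 - 1*(-23)) = ((-1 + 3)*38)*(-17 + 23) = (2*38)*6 = 76*6 = 456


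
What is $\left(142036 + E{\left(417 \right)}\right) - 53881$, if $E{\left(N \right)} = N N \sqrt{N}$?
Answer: $88155 + 173889 \sqrt{417} \approx 3.6391 \cdot 10^{6}$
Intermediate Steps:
$E{\left(N \right)} = N^{\frac{5}{2}}$ ($E{\left(N \right)} = N^{2} \sqrt{N} = N^{\frac{5}{2}}$)
$\left(142036 + E{\left(417 \right)}\right) - 53881 = \left(142036 + 417^{\frac{5}{2}}\right) - 53881 = \left(142036 + 173889 \sqrt{417}\right) - 53881 = 88155 + 173889 \sqrt{417}$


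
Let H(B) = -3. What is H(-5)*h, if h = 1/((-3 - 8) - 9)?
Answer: 3/20 ≈ 0.15000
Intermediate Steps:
h = -1/20 (h = 1/(-11 - 9) = 1/(-20) = -1/20 ≈ -0.050000)
H(-5)*h = -3*(-1/20) = 3/20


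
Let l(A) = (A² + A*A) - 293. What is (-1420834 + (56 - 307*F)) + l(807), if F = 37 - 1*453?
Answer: 9139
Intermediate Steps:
l(A) = -293 + 2*A² (l(A) = (A² + A²) - 293 = 2*A² - 293 = -293 + 2*A²)
F = -416 (F = 37 - 453 = -416)
(-1420834 + (56 - 307*F)) + l(807) = (-1420834 + (56 - 307*(-416))) + (-293 + 2*807²) = (-1420834 + (56 + 127712)) + (-293 + 2*651249) = (-1420834 + 127768) + (-293 + 1302498) = -1293066 + 1302205 = 9139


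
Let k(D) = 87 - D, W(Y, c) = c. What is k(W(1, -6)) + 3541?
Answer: 3634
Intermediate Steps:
k(W(1, -6)) + 3541 = (87 - 1*(-6)) + 3541 = (87 + 6) + 3541 = 93 + 3541 = 3634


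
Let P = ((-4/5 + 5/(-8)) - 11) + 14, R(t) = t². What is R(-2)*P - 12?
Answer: -57/10 ≈ -5.7000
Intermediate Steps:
P = 63/40 (P = ((-4*⅕ + 5*(-⅛)) - 11) + 14 = ((-⅘ - 5/8) - 11) + 14 = (-57/40 - 11) + 14 = -497/40 + 14 = 63/40 ≈ 1.5750)
R(-2)*P - 12 = (-2)²*(63/40) - 12 = 4*(63/40) - 12 = 63/10 - 12 = -57/10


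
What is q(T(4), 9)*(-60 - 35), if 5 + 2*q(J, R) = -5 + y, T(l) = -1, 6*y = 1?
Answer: 5605/12 ≈ 467.08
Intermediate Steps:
y = ⅙ (y = (⅙)*1 = ⅙ ≈ 0.16667)
q(J, R) = -59/12 (q(J, R) = -5/2 + (-5 + ⅙)/2 = -5/2 + (½)*(-29/6) = -5/2 - 29/12 = -59/12)
q(T(4), 9)*(-60 - 35) = -59*(-60 - 35)/12 = -59/12*(-95) = 5605/12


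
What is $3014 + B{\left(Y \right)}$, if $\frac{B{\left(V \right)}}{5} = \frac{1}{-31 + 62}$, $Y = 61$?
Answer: $\frac{93439}{31} \approx 3014.2$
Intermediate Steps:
$B{\left(V \right)} = \frac{5}{31}$ ($B{\left(V \right)} = \frac{5}{-31 + 62} = \frac{5}{31}$)
$3014 + B{\left(Y \right)} = 3014 + \frac{5}{31} = \frac{93439}{31}$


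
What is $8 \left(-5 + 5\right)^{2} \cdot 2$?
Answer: $0$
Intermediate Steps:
$8 \left(-5 + 5\right)^{2} \cdot 2 = 8 \cdot 0^{2} \cdot 2 = 8 \cdot 0 \cdot 2 = 0 \cdot 2 = 0$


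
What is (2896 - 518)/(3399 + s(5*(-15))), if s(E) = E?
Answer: 1189/1662 ≈ 0.71540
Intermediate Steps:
(2896 - 518)/(3399 + s(5*(-15))) = (2896 - 518)/(3399 + 5*(-15)) = 2378/(3399 - 75) = 2378/3324 = 2378*(1/3324) = 1189/1662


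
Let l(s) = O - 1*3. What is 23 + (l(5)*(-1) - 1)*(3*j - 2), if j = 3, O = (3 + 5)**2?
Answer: -411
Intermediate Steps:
O = 64 (O = 8**2 = 64)
l(s) = 61 (l(s) = 64 - 1*3 = 64 - 3 = 61)
23 + (l(5)*(-1) - 1)*(3*j - 2) = 23 + (61*(-1) - 1)*(3*3 - 2) = 23 + (-61 - 1)*(9 - 2) = 23 - 62*7 = 23 - 434 = -411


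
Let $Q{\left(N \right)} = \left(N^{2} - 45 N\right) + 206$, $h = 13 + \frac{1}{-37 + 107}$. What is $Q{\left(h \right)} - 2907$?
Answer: $- \frac{15274629}{4900} \approx -3117.3$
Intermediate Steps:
$h = \frac{911}{70}$ ($h = 13 + \frac{1}{70} = \frac{911}{70} \approx 13.014$)
$Q{\left(N \right)} = 206 + N^{2} - 45 N$
$Q{\left(h \right)} - 2907 = \left(206 + \left(\frac{911}{70}\right)^{2} - \frac{8199}{14}\right) - 2907 = \left(206 + \frac{829921}{4900} - \frac{8199}{14}\right) - 2907 = - \frac{1030329}{4900} - 2907 = - \frac{15274629}{4900}$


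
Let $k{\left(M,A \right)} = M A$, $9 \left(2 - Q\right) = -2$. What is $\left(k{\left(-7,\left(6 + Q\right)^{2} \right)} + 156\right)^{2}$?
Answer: $\frac{660284416}{6561} \approx 1.0064 \cdot 10^{5}$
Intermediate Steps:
$Q = \frac{20}{9}$ ($Q = 2 - - \frac{2}{9} = 2 + \frac{2}{9} = \frac{20}{9} \approx 2.2222$)
$k{\left(M,A \right)} = A M$
$\left(k{\left(-7,\left(6 + Q\right)^{2} \right)} + 156\right)^{2} = \left(\left(6 + \frac{20}{9}\right)^{2} \left(-7\right) + 156\right)^{2} = \left(\left(\frac{74}{9}\right)^{2} \left(-7\right) + 156\right)^{2} = \left(\frac{5476}{81} \left(-7\right) + 156\right)^{2} = \left(- \frac{38332}{81} + 156\right)^{2} = \left(- \frac{25696}{81}\right)^{2} = \frac{660284416}{6561}$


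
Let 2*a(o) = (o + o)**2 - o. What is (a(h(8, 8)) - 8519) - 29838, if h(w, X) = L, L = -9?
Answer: -76381/2 ≈ -38191.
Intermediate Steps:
h(w, X) = -9
a(o) = 2*o**2 - o/2 (a(o) = ((o + o)**2 - o)/2 = ((2*o)**2 - o)/2 = (4*o**2 - o)/2 = (-o + 4*o**2)/2 = 2*o**2 - o/2)
(a(h(8, 8)) - 8519) - 29838 = ((1/2)*(-9)*(-1 + 4*(-9)) - 8519) - 29838 = ((1/2)*(-9)*(-1 - 36) - 8519) - 29838 = ((1/2)*(-9)*(-37) - 8519) - 29838 = (333/2 - 8519) - 29838 = -16705/2 - 29838 = -76381/2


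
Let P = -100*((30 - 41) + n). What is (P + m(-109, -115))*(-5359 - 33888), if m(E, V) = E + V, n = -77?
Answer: -336582272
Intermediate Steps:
P = 8800 (P = -100*((30 - 41) - 77) = -100*(-11 - 77) = -100*(-88) = 8800)
(P + m(-109, -115))*(-5359 - 33888) = (8800 + (-109 - 115))*(-5359 - 33888) = (8800 - 224)*(-39247) = 8576*(-39247) = -336582272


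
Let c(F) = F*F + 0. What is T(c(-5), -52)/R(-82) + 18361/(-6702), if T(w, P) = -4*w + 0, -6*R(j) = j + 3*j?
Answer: -1255451/274782 ≈ -4.5689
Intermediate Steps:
R(j) = -2*j/3 (R(j) = -(j + 3*j)/6 = -2*j/3)
c(F) = F² (c(F) = F² + 0 = F²)
T(w, P) = -4*w
T(c(-5), -52)/R(-82) + 18361/(-6702) = (-4*(-5)²)/((-⅔*(-82))) + 18361/(-6702) = (-4*25)/(164/3) + 18361*(-1/6702) = -100*3/164 - 18361/6702 = -75/41 - 18361/6702 = -1255451/274782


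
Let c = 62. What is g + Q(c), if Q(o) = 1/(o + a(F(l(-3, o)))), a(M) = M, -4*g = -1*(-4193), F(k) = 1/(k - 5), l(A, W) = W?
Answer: -14822027/14140 ≈ -1048.2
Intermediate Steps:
F(k) = 1/(-5 + k)
g = -4193/4 (g = -(-1)*(-4193)/4 = -¼*4193 = -4193/4 ≈ -1048.3)
Q(o) = 1/(o + 1/(-5 + o))
g + Q(c) = -4193/4 + (-5 + 62)/(1 + 62*(-5 + 62)) = -4193/4 + 57/(1 + 62*57) = -4193/4 + 57/(1 + 3534) = -4193/4 + 57/3535 = -14822027/14140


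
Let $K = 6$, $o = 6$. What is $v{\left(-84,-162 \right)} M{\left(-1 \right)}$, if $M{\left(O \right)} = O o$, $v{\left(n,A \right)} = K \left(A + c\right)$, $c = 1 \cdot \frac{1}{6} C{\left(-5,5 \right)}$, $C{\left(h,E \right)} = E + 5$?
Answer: $5772$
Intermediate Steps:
$C{\left(h,E \right)} = 5 + E$
$c = \frac{5}{3}$ ($c = 1 \cdot \frac{1}{6} \left(5 + 5\right) = 1 \cdot \frac{1}{6} \cdot 10 = \frac{1}{6} \cdot 10 = \frac{5}{3} \approx 1.6667$)
$v{\left(n,A \right)} = 10 + 6 A$ ($v{\left(n,A \right)} = 6 \left(A + \frac{5}{3}\right) = 6 \left(\frac{5}{3} + A\right) = 10 + 6 A$)
$M{\left(O \right)} = 6 O$ ($M{\left(O \right)} = O 6 = 6 O$)
$v{\left(-84,-162 \right)} M{\left(-1 \right)} = \left(10 + 6 \left(-162\right)\right) 6 \left(-1\right) = \left(10 - 972\right) \left(-6\right) = \left(-962\right) \left(-6\right) = 5772$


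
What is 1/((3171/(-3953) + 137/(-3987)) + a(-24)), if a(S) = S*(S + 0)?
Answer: 15760611/9064927598 ≈ 0.0017386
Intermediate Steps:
a(S) = S² (a(S) = S*S = S²)
1/((3171/(-3953) + 137/(-3987)) + a(-24)) = 1/((3171/(-3953) + 137/(-3987)) + (-24)²) = 1/((3171*(-1/3953) + 137*(-1/3987)) + 576) = 1/((-3171/3953 - 137/3987) + 576) = 1/(-13184338/15760611 + 576) = 1/(9064927598/15760611) = 15760611/9064927598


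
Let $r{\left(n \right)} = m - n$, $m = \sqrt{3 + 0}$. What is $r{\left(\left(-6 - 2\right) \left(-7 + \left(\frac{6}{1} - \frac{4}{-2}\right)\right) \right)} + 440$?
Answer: $448 + \sqrt{3} \approx 449.73$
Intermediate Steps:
$m = \sqrt{3} \approx 1.732$
$r{\left(n \right)} = \sqrt{3} - n$
$r{\left(\left(-6 - 2\right) \left(-7 + \left(\frac{6}{1} - \frac{4}{-2}\right)\right) \right)} + 440 = \left(\sqrt{3} - \left(-6 - 2\right) \left(-7 + \left(\frac{6}{1} - \frac{4}{-2}\right)\right)\right) + 440 = \left(\sqrt{3} - - 8 \left(-7 + \left(6 \cdot 1 - -2\right)\right)\right) + 440 = \left(\sqrt{3} - - 8 \left(-7 + \left(6 + 2\right)\right)\right) + 440 = \left(\sqrt{3} - - 8 \left(-7 + 8\right)\right) + 440 = \left(\sqrt{3} - \left(-8\right) 1\right) + 440 = \left(\sqrt{3} - -8\right) + 440 = \left(\sqrt{3} + 8\right) + 440 = \left(8 + \sqrt{3}\right) + 440 = 448 + \sqrt{3}$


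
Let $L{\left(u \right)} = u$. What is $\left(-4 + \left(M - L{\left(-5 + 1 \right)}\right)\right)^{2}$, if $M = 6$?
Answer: $36$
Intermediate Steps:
$\left(-4 + \left(M - L{\left(-5 + 1 \right)}\right)\right)^{2} = \left(-4 + \left(6 - \left(-5 + 1\right)\right)\right)^{2} = \left(-4 + \left(6 - -4\right)\right)^{2} = \left(-4 + \left(6 + 4\right)\right)^{2} = \left(-4 + 10\right)^{2} = 6^{2} = 36$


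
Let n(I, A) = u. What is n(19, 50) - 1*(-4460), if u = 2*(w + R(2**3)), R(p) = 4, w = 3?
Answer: 4474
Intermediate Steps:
u = 14 (u = 2*(3 + 4) = 2*7 = 14)
n(I, A) = 14
n(19, 50) - 1*(-4460) = 14 - 1*(-4460) = 14 + 4460 = 4474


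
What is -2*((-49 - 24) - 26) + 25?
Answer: 223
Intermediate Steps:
-2*((-49 - 24) - 26) + 25 = -2*(-73 - 26) + 25 = -2*(-99) + 25 = 198 + 25 = 223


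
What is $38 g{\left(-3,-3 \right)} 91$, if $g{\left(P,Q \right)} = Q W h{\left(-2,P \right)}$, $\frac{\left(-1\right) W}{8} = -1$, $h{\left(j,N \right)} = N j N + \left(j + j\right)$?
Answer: $1825824$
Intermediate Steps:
$h{\left(j,N \right)} = 2 j + j N^{2}$ ($h{\left(j,N \right)} = j N^{2} + 2 j = 2 j + j N^{2}$)
$W = 8$ ($W = \left(-8\right) \left(-1\right) = 8$)
$g{\left(P,Q \right)} = 8 Q \left(-4 - 2 P^{2}\right)$ ($g{\left(P,Q \right)} = Q 8 \left(- 2 \left(2 + P^{2}\right)\right) = 8 Q \left(-4 - 2 P^{2}\right)$)
$38 g{\left(-3,-3 \right)} 91 = 38 \cdot 16 \left(-3\right) \left(-2 - \left(-3\right)^{2}\right) 91 = 38 \cdot 16 \left(-3\right) \left(-2 - 9\right) 91 = 38 \cdot 16 \left(-3\right) \left(-11\right) 91 = 38 \cdot 528 \cdot 91 = 20064 \cdot 91 = 1825824$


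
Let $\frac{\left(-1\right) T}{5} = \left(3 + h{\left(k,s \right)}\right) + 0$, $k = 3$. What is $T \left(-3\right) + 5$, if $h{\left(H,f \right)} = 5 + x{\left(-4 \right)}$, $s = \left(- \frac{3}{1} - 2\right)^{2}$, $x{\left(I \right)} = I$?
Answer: $65$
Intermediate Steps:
$s = 25$ ($s = \left(\left(-3\right) 1 - 2\right)^{2} = \left(-3 - 2\right)^{2} = \left(-5\right)^{2} = 25$)
$h{\left(H,f \right)} = 1$ ($h{\left(H,f \right)} = 5 - 4 = 1$)
$T = -20$ ($T = - 5 \left(\left(3 + 1\right) + 0\right) = - 5 \left(4 + 0\right) = \left(-5\right) 4 = -20$)
$T \left(-3\right) + 5 = \left(-20\right) \left(-3\right) + 5 = 60 + 5 = 65$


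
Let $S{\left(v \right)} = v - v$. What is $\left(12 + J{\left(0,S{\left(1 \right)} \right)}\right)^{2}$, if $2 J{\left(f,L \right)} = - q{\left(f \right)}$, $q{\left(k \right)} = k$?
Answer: $144$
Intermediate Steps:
$S{\left(v \right)} = 0$
$J{\left(f,L \right)} = - \frac{f}{2}$ ($J{\left(f,L \right)} = \frac{\left(-1\right) f}{2} = - \frac{f}{2}$)
$\left(12 + J{\left(0,S{\left(1 \right)} \right)}\right)^{2} = \left(12 - 0\right)^{2} = \left(12 + 0\right)^{2} = 12^{2} = 144$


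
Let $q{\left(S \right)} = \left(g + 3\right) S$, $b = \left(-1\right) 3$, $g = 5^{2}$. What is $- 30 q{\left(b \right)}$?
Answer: $2520$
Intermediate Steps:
$g = 25$
$b = -3$
$q{\left(S \right)} = 28 S$ ($q{\left(S \right)} = \left(25 + 3\right) S = 28 S$)
$- 30 q{\left(b \right)} = - 30 \cdot 28 \left(-3\right) = \left(-30\right) \left(-84\right) = 2520$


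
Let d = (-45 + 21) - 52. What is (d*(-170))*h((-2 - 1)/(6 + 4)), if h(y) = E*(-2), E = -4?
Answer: 103360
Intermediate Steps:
h(y) = 8 (h(y) = -4*(-2) = 8)
d = -76 (d = -24 - 52 = -76)
(d*(-170))*h((-2 - 1)/(6 + 4)) = -76*(-170)*8 = 12920*8 = 103360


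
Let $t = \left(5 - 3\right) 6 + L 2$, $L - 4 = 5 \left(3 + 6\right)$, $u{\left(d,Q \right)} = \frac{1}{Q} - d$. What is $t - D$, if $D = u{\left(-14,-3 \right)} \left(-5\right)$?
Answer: $\frac{535}{3} \approx 178.33$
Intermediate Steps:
$D = - \frac{205}{3}$ ($D = \left(\frac{1}{-3} - -14\right) \left(-5\right) = \left(- \frac{1}{3} + 14\right) \left(-5\right) = \frac{41}{3} \left(-5\right) = - \frac{205}{3} \approx -68.333$)
$L = 49$ ($L = 4 + 5 \left(3 + 6\right) = 4 + 5 \cdot 9 = 4 + 45 = 49$)
$t = 110$ ($t = \left(5 - 3\right) 6 + 49 \cdot 2 = 2 \cdot 6 + 98 = 12 + 98 = 110$)
$t - D = 110 - - \frac{205}{3} = 110 + \frac{205}{3} = \frac{535}{3}$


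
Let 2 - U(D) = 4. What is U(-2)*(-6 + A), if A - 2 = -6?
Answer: 20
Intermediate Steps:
A = -4 (A = 2 - 6 = -4)
U(D) = -2 (U(D) = 2 - 1*4 = 2 - 4 = -2)
U(-2)*(-6 + A) = -2*(-6 - 4) = -2*(-10) = 20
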